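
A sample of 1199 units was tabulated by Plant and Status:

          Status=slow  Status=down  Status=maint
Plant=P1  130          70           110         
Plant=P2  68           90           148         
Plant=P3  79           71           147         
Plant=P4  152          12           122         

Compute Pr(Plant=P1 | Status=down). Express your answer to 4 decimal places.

Total with Status=down: 70 + 90 + 71 + 12 = 243.
P(Plant=P1 | Status=down) = 70/243 = 0.2881.

0.2881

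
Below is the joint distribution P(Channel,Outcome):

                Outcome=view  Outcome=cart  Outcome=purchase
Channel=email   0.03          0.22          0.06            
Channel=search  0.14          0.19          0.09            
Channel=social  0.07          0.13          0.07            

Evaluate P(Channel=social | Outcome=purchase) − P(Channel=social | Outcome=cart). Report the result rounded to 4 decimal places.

P(Outcome=purchase) = 0.06 + 0.09 + 0.07 = 0.22; P(Channel=social | Outcome=purchase) = 0.07/0.22 = 0.31818.
P(Outcome=cart) = 0.22 + 0.19 + 0.13 = 0.54; P(Channel=social | Outcome=cart) = 0.13/0.54 = 0.24074.
Difference = 0.0774.

0.0774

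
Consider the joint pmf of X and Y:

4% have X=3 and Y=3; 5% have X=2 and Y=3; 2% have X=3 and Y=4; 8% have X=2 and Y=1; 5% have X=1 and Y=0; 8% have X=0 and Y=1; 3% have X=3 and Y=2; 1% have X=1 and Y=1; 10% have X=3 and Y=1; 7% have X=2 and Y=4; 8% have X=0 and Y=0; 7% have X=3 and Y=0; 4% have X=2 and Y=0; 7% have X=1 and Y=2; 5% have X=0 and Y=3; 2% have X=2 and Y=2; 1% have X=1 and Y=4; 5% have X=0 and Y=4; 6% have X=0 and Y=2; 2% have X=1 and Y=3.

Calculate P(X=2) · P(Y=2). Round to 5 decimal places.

0.04680

P(X=2) = 0.04 + 0.08 + 0.02 + 0.05 + 0.07 = 0.26.
P(Y=2) = 0.06 + 0.07 + 0.02 + 0.03 = 0.18.
Product: 0.26 × 0.18 = 0.04680.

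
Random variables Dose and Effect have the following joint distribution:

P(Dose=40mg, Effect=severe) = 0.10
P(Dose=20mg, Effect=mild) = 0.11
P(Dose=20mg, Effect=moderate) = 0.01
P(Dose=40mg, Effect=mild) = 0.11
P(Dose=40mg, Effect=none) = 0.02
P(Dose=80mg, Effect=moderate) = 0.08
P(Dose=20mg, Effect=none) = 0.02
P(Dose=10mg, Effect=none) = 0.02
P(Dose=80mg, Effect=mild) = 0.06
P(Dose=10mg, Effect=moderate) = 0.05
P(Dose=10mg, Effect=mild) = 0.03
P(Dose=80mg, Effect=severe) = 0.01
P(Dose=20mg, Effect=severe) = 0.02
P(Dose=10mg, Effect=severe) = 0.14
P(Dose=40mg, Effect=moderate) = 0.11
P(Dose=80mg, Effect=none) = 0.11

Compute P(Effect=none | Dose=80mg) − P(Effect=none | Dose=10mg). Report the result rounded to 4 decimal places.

P(Dose=80mg) = 0.11 + 0.06 + 0.08 + 0.01 = 0.26; P(Effect=none | Dose=80mg) = 0.11/0.26 = 0.42308.
P(Dose=10mg) = 0.02 + 0.03 + 0.05 + 0.14 = 0.24; P(Effect=none | Dose=10mg) = 0.02/0.24 = 0.08333.
Difference = 0.3397.

0.3397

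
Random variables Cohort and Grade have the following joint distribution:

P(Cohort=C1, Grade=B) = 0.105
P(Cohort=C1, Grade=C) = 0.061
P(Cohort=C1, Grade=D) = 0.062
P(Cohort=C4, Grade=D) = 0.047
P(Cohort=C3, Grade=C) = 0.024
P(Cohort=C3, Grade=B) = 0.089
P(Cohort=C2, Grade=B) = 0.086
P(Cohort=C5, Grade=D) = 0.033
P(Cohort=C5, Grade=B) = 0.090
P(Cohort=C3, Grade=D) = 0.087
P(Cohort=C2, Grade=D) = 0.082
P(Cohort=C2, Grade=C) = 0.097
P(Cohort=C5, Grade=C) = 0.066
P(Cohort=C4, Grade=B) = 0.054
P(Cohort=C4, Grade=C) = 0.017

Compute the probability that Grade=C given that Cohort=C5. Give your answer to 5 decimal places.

0.34921

P(Cohort=C5) = 0.090 + 0.066 + 0.033 = 0.189.
P(Grade=C | Cohort=C5) = 0.066/0.189 = 0.34921.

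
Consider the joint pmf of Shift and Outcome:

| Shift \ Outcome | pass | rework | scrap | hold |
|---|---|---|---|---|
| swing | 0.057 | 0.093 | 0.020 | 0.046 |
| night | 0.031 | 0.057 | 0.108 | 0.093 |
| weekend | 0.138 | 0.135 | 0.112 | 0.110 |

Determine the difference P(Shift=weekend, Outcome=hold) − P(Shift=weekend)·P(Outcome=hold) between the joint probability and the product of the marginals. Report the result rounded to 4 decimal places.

P(Shift=weekend) = 0.138 + 0.135 + 0.112 + 0.110 = 0.495.
P(Outcome=hold) = 0.046 + 0.093 + 0.110 = 0.249.
P(Shift=weekend, Outcome=hold) − P(Shift=weekend)P(Outcome=hold) = 0.110 − 0.495×0.249 = -0.0133.

-0.0133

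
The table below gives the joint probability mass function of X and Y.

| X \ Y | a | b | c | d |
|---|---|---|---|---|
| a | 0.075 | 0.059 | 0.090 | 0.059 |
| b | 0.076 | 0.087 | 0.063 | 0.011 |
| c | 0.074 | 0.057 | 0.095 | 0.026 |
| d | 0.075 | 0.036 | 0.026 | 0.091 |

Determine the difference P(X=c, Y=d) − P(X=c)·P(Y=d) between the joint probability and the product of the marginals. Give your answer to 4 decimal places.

-0.0211

P(X=c) = 0.074 + 0.057 + 0.095 + 0.026 = 0.252.
P(Y=d) = 0.059 + 0.011 + 0.026 + 0.091 = 0.187.
P(X=c, Y=d) − P(X=c)P(Y=d) = 0.026 − 0.252×0.187 = -0.0211.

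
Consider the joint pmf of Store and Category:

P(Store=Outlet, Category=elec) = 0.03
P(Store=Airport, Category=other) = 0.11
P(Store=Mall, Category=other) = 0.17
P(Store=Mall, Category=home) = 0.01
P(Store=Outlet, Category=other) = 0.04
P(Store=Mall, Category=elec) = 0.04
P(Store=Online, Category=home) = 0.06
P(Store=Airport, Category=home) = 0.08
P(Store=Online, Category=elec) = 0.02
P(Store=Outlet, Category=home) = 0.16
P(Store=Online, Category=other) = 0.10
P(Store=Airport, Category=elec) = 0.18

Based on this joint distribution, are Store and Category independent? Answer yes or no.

P(Store=Outlet) = 0.23 and P(Category=home) = 0.31, so their product is 0.0713, but P(Store=Outlet, Category=home) = 0.16. Since these differ, Store and Category are not independent.

no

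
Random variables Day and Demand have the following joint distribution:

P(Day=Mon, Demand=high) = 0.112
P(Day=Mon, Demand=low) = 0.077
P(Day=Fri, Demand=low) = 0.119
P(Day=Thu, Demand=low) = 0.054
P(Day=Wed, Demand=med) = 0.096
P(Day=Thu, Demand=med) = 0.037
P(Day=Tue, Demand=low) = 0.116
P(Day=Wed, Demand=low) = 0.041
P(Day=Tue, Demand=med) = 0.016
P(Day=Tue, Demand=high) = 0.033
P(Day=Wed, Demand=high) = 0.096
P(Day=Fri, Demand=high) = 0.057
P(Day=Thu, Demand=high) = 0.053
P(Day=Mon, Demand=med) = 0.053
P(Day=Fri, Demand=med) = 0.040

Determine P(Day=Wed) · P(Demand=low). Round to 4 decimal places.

P(Day=Wed) = 0.041 + 0.096 + 0.096 = 0.233.
P(Demand=low) = 0.077 + 0.116 + 0.041 + 0.054 + 0.119 = 0.407.
Product: 0.233 × 0.407 = 0.0948.

0.0948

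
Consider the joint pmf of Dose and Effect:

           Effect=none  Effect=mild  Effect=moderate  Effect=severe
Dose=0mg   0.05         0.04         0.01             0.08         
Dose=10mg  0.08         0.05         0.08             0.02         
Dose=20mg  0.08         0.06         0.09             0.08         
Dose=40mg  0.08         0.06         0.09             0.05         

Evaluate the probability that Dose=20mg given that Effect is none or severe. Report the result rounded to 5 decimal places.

P(Effect=none) = 0.05 + 0.08 + 0.08 + 0.08 = 0.29.
P(Effect=severe) = 0.08 + 0.02 + 0.08 + 0.05 = 0.23.
P(Effect ∈ {none, severe}) = 0.29 + 0.23 = 0.52; P(Dose=20mg, Effect ∈ {none, severe}) = 0.08 + 0.08 = 0.16.
P(Dose=20mg | Effect ∈ {none, severe}) = 0.16/0.52 = 0.30769.

0.30769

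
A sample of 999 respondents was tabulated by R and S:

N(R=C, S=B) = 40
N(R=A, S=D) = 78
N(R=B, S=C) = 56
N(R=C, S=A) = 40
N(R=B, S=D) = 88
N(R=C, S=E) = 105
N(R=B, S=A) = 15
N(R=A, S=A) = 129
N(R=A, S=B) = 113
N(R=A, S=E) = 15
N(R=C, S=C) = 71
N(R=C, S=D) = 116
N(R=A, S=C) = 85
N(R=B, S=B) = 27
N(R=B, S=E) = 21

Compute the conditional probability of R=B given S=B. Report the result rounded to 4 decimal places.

Total with S=B: 113 + 27 + 40 = 180.
P(R=B | S=B) = 27/180 = 0.1500.

0.1500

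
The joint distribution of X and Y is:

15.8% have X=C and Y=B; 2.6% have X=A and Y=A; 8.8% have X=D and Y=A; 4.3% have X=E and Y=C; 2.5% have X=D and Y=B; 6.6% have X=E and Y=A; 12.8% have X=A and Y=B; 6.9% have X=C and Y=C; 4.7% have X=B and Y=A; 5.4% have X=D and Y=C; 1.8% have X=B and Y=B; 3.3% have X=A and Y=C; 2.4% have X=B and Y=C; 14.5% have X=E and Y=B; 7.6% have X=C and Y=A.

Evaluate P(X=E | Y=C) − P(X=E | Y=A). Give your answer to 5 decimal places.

-0.02500

P(Y=C) = 0.033 + 0.024 + 0.069 + 0.054 + 0.043 = 0.223; P(X=E | Y=C) = 0.043/0.223 = 0.192825.
P(Y=A) = 0.026 + 0.047 + 0.076 + 0.088 + 0.066 = 0.303; P(X=E | Y=A) = 0.066/0.303 = 0.217822.
Difference = -0.02500.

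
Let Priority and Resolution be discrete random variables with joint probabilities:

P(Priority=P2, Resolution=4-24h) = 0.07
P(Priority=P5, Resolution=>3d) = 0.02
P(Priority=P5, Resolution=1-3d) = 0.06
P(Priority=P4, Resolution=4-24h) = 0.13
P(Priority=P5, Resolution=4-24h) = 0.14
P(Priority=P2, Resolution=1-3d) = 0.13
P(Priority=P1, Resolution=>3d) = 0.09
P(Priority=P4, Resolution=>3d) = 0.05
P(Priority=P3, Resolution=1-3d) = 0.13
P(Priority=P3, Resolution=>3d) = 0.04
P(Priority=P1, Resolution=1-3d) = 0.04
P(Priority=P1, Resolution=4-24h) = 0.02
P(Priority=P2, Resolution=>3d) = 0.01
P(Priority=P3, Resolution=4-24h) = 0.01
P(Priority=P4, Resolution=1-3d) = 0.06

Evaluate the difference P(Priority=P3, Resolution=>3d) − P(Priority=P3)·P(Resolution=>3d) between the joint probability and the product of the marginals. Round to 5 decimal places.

P(Priority=P3) = 0.01 + 0.13 + 0.04 = 0.18.
P(Resolution=>3d) = 0.09 + 0.01 + 0.04 + 0.05 + 0.02 = 0.21.
P(Priority=P3, Resolution=>3d) − P(Priority=P3)P(Resolution=>3d) = 0.04 − 0.18×0.21 = 0.00220.

0.00220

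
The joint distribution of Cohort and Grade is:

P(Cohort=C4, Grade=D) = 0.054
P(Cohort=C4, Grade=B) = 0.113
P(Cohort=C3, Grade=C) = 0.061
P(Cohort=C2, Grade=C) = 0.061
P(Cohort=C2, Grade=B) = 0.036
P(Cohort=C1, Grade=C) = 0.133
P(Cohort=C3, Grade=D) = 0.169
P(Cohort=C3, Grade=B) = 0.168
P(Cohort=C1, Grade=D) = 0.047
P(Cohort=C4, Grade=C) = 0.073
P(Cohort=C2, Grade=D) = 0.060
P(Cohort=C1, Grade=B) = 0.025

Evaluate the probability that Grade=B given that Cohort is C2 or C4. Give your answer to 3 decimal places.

0.375

P(Cohort=C2) = 0.036 + 0.061 + 0.060 = 0.157.
P(Cohort=C4) = 0.113 + 0.073 + 0.054 = 0.240.
P(Cohort ∈ {C2, C4}) = 0.157 + 0.240 = 0.397; P(Grade=B, Cohort ∈ {C2, C4}) = 0.036 + 0.113 = 0.149.
P(Grade=B | Cohort ∈ {C2, C4}) = 0.149/0.397 = 0.375.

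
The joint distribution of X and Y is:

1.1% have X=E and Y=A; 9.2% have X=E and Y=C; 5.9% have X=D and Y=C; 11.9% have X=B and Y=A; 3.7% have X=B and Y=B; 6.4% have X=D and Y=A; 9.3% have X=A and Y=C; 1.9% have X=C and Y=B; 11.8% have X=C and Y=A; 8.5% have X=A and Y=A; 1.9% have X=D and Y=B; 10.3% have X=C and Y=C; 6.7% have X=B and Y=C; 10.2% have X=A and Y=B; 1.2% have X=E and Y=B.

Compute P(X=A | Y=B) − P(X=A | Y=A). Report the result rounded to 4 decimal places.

0.3256

P(Y=B) = 0.102 + 0.037 + 0.019 + 0.019 + 0.012 = 0.189; P(X=A | Y=B) = 0.102/0.189 = 0.53968.
P(Y=A) = 0.085 + 0.119 + 0.118 + 0.064 + 0.011 = 0.397; P(X=A | Y=A) = 0.085/0.397 = 0.21411.
Difference = 0.3256.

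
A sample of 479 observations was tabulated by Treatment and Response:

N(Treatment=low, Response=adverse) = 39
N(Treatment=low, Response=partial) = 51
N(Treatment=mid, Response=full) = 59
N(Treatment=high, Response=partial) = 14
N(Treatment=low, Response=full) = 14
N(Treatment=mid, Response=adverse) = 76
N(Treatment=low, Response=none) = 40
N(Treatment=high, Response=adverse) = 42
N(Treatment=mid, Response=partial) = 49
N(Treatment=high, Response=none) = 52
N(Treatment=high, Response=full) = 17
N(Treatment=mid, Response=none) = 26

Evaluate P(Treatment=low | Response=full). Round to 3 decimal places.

Total with Response=full: 14 + 59 + 17 = 90.
P(Treatment=low | Response=full) = 14/90 = 0.156.

0.156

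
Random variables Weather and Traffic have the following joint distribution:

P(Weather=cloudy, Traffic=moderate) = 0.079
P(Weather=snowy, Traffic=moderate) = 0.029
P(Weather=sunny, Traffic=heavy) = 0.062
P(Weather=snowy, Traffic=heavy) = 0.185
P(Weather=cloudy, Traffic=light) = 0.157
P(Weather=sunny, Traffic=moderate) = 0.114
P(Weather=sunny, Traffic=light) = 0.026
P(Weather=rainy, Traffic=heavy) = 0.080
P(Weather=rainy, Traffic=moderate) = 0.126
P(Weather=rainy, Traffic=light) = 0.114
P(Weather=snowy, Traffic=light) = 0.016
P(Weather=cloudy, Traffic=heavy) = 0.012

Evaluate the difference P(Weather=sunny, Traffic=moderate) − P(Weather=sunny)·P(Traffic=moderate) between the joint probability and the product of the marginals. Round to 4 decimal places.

P(Weather=sunny) = 0.026 + 0.114 + 0.062 = 0.202.
P(Traffic=moderate) = 0.114 + 0.079 + 0.126 + 0.029 = 0.348.
P(Weather=sunny, Traffic=moderate) − P(Weather=sunny)P(Traffic=moderate) = 0.114 − 0.202×0.348 = 0.0437.

0.0437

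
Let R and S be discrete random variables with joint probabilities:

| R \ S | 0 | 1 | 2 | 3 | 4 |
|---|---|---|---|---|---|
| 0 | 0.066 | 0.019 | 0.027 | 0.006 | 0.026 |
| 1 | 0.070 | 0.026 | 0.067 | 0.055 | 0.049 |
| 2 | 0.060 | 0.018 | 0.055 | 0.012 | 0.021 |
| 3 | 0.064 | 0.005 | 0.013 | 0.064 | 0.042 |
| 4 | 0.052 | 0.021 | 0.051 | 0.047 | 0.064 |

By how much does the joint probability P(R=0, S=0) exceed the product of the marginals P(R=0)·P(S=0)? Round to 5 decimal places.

0.02107

P(R=0) = 0.066 + 0.019 + 0.027 + 0.006 + 0.026 = 0.144.
P(S=0) = 0.066 + 0.070 + 0.060 + 0.064 + 0.052 = 0.312.
P(R=0, S=0) − P(R=0)P(S=0) = 0.066 − 0.144×0.312 = 0.02107.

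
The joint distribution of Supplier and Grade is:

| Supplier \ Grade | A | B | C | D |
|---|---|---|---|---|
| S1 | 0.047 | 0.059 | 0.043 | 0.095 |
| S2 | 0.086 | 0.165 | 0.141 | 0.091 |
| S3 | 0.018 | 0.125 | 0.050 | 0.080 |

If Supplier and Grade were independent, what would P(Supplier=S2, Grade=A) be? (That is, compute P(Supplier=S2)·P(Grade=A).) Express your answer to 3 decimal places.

0.073

P(Supplier=S2) = 0.086 + 0.165 + 0.141 + 0.091 = 0.483.
P(Grade=A) = 0.047 + 0.086 + 0.018 = 0.151.
Product: 0.483 × 0.151 = 0.073.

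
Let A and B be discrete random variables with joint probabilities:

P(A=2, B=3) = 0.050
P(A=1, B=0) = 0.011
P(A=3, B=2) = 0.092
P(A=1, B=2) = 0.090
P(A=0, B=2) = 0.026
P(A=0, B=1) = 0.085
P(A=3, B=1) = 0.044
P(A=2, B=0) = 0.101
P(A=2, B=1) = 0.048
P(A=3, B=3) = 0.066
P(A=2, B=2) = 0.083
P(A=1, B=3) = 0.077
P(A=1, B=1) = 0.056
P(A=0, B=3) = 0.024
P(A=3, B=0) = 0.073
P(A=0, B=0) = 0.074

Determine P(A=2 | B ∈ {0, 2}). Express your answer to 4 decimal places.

P(B=0) = 0.074 + 0.011 + 0.101 + 0.073 = 0.259.
P(B=2) = 0.026 + 0.090 + 0.083 + 0.092 = 0.291.
P(B ∈ {0, 2}) = 0.259 + 0.291 = 0.550; P(A=2, B ∈ {0, 2}) = 0.101 + 0.083 = 0.184.
P(A=2 | B ∈ {0, 2}) = 0.184/0.550 = 0.3345.

0.3345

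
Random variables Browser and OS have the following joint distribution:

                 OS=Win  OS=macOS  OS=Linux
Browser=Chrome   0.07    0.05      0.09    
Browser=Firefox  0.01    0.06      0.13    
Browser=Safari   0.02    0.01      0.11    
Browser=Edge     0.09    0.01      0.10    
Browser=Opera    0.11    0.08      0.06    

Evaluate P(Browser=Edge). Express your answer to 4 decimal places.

0.2000

P(Browser=Edge) = 0.09 + 0.01 + 0.10 = 0.20.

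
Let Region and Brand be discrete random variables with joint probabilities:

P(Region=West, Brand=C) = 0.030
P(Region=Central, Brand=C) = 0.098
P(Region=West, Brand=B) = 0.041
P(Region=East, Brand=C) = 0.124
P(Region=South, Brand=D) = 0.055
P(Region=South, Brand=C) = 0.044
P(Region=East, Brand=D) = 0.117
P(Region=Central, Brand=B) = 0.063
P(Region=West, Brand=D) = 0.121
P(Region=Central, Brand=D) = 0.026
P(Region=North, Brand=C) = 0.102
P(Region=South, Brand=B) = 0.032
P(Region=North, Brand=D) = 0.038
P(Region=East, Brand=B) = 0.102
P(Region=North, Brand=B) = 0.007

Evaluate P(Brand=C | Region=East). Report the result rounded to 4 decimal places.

P(Region=East) = 0.102 + 0.124 + 0.117 = 0.343.
P(Brand=C | Region=East) = 0.124/0.343 = 0.3615.

0.3615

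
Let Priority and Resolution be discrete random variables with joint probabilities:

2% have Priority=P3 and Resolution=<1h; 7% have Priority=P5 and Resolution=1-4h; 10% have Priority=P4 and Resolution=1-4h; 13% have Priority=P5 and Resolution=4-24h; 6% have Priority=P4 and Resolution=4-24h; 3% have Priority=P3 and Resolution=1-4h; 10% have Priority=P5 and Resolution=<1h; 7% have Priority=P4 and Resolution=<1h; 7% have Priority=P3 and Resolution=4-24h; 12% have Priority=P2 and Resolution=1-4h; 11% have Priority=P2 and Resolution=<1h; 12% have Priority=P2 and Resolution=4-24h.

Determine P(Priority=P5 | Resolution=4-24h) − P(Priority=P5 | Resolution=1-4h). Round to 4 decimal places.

0.1234

P(Resolution=4-24h) = 0.12 + 0.07 + 0.06 + 0.13 = 0.38; P(Priority=P5 | Resolution=4-24h) = 0.13/0.38 = 0.34211.
P(Resolution=1-4h) = 0.12 + 0.03 + 0.10 + 0.07 = 0.32; P(Priority=P5 | Resolution=1-4h) = 0.07/0.32 = 0.21875.
Difference = 0.1234.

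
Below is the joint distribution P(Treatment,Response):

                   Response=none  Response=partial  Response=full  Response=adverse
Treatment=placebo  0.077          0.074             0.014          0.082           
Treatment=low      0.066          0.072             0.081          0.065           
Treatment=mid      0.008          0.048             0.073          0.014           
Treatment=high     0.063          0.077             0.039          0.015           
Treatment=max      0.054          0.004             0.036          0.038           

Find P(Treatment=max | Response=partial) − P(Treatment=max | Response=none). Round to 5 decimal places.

P(Response=partial) = 0.074 + 0.072 + 0.048 + 0.077 + 0.004 = 0.275; P(Treatment=max | Response=partial) = 0.004/0.275 = 0.014545.
P(Response=none) = 0.077 + 0.066 + 0.008 + 0.063 + 0.054 = 0.268; P(Treatment=max | Response=none) = 0.054/0.268 = 0.201493.
Difference = -0.18695.

-0.18695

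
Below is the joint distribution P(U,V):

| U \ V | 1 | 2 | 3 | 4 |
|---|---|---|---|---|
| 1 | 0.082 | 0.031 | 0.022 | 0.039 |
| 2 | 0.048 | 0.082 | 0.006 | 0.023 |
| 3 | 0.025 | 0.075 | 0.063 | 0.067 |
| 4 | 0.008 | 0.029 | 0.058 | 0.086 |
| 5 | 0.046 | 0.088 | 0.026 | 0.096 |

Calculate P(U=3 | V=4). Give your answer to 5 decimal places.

P(V=4) = 0.039 + 0.023 + 0.067 + 0.086 + 0.096 = 0.311.
P(U=3 | V=4) = 0.067/0.311 = 0.21543.

0.21543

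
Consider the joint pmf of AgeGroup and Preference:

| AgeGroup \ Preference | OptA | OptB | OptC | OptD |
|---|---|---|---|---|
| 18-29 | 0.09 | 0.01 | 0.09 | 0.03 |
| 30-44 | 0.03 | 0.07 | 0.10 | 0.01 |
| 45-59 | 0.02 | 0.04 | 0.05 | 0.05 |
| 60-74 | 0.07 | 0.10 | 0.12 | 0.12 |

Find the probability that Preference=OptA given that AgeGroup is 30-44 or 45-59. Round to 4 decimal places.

P(AgeGroup=30-44) = 0.03 + 0.07 + 0.10 + 0.01 = 0.21.
P(AgeGroup=45-59) = 0.02 + 0.04 + 0.05 + 0.05 = 0.16.
P(AgeGroup ∈ {30-44, 45-59}) = 0.21 + 0.16 = 0.37; P(Preference=OptA, AgeGroup ∈ {30-44, 45-59}) = 0.03 + 0.02 = 0.05.
P(Preference=OptA | AgeGroup ∈ {30-44, 45-59}) = 0.05/0.37 = 0.1351.

0.1351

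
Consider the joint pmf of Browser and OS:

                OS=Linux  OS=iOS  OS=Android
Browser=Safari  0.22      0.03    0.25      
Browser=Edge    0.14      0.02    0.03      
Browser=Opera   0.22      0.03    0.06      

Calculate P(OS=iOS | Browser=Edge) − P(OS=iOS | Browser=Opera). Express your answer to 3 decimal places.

P(Browser=Edge) = 0.14 + 0.02 + 0.03 = 0.19; P(OS=iOS | Browser=Edge) = 0.02/0.19 = 0.1053.
P(Browser=Opera) = 0.22 + 0.03 + 0.06 = 0.31; P(OS=iOS | Browser=Opera) = 0.03/0.31 = 0.0968.
Difference = 0.008.

0.008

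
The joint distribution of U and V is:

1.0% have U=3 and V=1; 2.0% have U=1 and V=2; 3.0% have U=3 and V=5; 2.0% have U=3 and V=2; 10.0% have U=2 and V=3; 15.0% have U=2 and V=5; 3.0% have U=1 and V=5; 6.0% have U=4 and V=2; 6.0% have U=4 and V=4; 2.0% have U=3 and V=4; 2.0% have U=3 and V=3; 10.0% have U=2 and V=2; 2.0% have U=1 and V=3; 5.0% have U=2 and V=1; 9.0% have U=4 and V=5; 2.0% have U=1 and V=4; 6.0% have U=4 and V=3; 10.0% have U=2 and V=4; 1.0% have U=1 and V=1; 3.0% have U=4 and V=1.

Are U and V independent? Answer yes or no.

yes

Every cell satisfies P(U,V) = P(U)·P(V). For instance P(U=4) = 0.300, P(V=3) = 0.200, and 0.300×0.200 = 0.060 matches the joint entry. So U and V are independent.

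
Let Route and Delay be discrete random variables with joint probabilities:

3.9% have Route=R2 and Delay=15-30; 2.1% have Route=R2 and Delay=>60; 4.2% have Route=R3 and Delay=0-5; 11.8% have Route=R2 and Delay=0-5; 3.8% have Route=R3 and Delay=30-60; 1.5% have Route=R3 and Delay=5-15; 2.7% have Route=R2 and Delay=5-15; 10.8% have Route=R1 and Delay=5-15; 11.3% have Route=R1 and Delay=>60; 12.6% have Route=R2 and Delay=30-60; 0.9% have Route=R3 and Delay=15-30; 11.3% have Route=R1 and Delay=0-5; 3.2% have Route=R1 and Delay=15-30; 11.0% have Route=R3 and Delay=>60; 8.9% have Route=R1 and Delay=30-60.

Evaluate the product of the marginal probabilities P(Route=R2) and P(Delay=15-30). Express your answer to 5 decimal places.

0.02648

P(Route=R2) = 0.118 + 0.027 + 0.039 + 0.126 + 0.021 = 0.331.
P(Delay=15-30) = 0.032 + 0.039 + 0.009 = 0.080.
Product: 0.331 × 0.080 = 0.02648.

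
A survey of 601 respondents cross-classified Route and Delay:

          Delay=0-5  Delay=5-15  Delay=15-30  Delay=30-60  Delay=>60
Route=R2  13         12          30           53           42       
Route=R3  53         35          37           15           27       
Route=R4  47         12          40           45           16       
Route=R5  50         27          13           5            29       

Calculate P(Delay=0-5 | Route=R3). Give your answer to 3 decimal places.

0.317

Total with Route=R3: 53 + 35 + 37 + 15 + 27 = 167.
P(Delay=0-5 | Route=R3) = 53/167 = 0.317.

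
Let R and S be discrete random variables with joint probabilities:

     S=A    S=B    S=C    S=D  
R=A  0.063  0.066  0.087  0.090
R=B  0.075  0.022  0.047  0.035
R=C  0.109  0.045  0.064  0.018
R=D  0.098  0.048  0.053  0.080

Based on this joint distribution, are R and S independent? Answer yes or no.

P(R=A) = 0.306 and P(S=A) = 0.345, so their product is 0.10557, but P(R=A, S=A) = 0.063. Since these differ, R and S are not independent.

no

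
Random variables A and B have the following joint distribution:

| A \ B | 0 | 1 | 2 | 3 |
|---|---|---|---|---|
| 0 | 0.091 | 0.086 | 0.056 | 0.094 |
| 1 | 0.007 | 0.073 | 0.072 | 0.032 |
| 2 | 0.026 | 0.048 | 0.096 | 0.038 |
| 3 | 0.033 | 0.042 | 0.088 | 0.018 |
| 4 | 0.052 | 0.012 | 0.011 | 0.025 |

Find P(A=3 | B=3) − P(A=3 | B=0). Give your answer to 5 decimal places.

-0.07094

P(B=3) = 0.094 + 0.032 + 0.038 + 0.018 + 0.025 = 0.207; P(A=3 | B=3) = 0.018/0.207 = 0.086957.
P(B=0) = 0.091 + 0.007 + 0.026 + 0.033 + 0.052 = 0.209; P(A=3 | B=0) = 0.033/0.209 = 0.157895.
Difference = -0.07094.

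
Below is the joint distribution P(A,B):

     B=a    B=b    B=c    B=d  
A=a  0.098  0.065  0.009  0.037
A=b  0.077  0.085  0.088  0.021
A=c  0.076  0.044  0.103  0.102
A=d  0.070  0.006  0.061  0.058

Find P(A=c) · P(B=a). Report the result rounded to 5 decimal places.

P(A=c) = 0.076 + 0.044 + 0.103 + 0.102 = 0.325.
P(B=a) = 0.098 + 0.077 + 0.076 + 0.070 = 0.321.
Product: 0.325 × 0.321 = 0.10433.

0.10433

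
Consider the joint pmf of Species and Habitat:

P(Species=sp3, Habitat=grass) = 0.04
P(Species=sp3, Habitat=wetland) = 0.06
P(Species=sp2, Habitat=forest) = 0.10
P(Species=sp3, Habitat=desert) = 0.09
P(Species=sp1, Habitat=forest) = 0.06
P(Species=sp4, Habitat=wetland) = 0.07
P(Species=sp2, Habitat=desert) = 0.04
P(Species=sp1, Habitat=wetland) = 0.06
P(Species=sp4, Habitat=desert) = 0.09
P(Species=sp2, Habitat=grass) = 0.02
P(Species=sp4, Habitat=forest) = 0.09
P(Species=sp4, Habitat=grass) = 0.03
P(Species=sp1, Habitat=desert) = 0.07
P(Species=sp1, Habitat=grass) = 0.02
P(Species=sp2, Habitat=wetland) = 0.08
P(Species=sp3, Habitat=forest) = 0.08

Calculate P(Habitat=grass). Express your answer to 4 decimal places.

P(Habitat=grass) = 0.02 + 0.02 + 0.04 + 0.03 = 0.11.

0.1100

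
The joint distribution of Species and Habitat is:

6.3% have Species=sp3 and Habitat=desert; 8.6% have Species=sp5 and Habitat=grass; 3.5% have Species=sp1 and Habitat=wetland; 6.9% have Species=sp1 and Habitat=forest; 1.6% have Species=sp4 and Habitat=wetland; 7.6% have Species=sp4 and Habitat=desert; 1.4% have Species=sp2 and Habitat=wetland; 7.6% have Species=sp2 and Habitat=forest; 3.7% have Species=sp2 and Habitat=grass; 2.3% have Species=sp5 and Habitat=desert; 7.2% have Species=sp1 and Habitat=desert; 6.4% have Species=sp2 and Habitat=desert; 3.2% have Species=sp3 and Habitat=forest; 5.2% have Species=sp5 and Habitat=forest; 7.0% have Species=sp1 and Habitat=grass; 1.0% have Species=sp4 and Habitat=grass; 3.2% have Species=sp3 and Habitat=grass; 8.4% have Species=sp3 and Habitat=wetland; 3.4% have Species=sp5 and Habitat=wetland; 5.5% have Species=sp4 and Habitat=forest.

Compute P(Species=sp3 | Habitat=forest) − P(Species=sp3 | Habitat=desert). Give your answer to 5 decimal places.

P(Habitat=forest) = 0.069 + 0.076 + 0.032 + 0.055 + 0.052 = 0.284; P(Species=sp3 | Habitat=forest) = 0.032/0.284 = 0.112676.
P(Habitat=desert) = 0.072 + 0.064 + 0.063 + 0.076 + 0.023 = 0.298; P(Species=sp3 | Habitat=desert) = 0.063/0.298 = 0.211409.
Difference = -0.09873.

-0.09873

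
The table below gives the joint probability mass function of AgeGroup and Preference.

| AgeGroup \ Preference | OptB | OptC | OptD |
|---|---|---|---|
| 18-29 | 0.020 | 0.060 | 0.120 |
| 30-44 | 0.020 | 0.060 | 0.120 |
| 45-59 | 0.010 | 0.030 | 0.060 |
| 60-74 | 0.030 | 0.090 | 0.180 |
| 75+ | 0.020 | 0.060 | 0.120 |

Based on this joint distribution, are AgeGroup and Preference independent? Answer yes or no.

yes

Every cell satisfies P(AgeGroup,Preference) = P(AgeGroup)·P(Preference). For instance P(AgeGroup=75+) = 0.200, P(Preference=OptC) = 0.300, and 0.200×0.300 = 0.060 matches the joint entry. So AgeGroup and Preference are independent.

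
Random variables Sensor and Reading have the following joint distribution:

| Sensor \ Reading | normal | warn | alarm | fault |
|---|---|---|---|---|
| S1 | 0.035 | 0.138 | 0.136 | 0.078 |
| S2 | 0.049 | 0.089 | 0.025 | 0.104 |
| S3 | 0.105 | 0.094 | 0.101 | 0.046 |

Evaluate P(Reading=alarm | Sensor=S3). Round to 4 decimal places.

P(Sensor=S3) = 0.105 + 0.094 + 0.101 + 0.046 = 0.346.
P(Reading=alarm | Sensor=S3) = 0.101/0.346 = 0.2919.

0.2919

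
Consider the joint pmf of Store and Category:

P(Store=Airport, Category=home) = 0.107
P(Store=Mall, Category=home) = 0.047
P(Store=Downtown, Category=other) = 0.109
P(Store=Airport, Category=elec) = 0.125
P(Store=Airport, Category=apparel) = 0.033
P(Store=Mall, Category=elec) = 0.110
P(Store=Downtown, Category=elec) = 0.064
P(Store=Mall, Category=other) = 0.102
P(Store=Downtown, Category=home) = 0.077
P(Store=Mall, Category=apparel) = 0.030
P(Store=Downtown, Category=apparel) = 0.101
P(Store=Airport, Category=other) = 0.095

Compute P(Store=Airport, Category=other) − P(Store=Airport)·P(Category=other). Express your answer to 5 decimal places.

-0.01516

P(Store=Airport) = 0.033 + 0.125 + 0.107 + 0.095 = 0.360.
P(Category=other) = 0.109 + 0.102 + 0.095 = 0.306.
P(Store=Airport, Category=other) − P(Store=Airport)P(Category=other) = 0.095 − 0.360×0.306 = -0.01516.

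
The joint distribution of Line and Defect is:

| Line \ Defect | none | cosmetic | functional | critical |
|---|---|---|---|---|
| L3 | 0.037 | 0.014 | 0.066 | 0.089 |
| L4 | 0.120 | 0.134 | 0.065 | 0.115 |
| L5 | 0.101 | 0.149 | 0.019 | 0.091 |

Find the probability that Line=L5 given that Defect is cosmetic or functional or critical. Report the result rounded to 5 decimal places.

P(Defect=cosmetic) = 0.014 + 0.134 + 0.149 = 0.297.
P(Defect=functional) = 0.066 + 0.065 + 0.019 = 0.150.
P(Defect=critical) = 0.089 + 0.115 + 0.091 = 0.295.
P(Defect ∈ {cosmetic, functional, critical}) = 0.297 + 0.150 + 0.295 = 0.742; P(Line=L5, Defect ∈ {cosmetic, functional, critical}) = 0.149 + 0.019 + 0.091 = 0.259.
P(Line=L5 | Defect ∈ {cosmetic, functional, critical}) = 0.259/0.742 = 0.34906.

0.34906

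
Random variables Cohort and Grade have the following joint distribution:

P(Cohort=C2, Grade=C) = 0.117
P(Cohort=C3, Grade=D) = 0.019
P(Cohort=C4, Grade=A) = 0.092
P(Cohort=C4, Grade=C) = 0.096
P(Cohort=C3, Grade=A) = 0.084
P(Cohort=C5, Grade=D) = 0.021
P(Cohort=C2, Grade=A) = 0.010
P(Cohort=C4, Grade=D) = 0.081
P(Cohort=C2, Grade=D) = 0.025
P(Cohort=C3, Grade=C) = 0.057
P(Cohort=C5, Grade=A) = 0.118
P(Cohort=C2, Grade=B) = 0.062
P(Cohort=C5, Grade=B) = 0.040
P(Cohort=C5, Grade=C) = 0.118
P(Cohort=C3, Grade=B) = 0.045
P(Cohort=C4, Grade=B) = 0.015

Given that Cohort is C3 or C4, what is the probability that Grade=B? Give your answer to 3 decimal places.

0.123

P(Cohort=C3) = 0.084 + 0.045 + 0.057 + 0.019 = 0.205.
P(Cohort=C4) = 0.092 + 0.015 + 0.096 + 0.081 = 0.284.
P(Cohort ∈ {C3, C4}) = 0.205 + 0.284 = 0.489; P(Grade=B, Cohort ∈ {C3, C4}) = 0.045 + 0.015 = 0.060.
P(Grade=B | Cohort ∈ {C3, C4}) = 0.060/0.489 = 0.123.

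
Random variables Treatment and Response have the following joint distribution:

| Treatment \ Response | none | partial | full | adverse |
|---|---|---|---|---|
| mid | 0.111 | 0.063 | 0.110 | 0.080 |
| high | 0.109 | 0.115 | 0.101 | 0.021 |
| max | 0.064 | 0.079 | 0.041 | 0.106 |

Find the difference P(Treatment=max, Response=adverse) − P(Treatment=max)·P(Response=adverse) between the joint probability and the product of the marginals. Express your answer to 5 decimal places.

P(Treatment=max) = 0.064 + 0.079 + 0.041 + 0.106 = 0.290.
P(Response=adverse) = 0.080 + 0.021 + 0.106 = 0.207.
P(Treatment=max, Response=adverse) − P(Treatment=max)P(Response=adverse) = 0.106 − 0.290×0.207 = 0.04597.

0.04597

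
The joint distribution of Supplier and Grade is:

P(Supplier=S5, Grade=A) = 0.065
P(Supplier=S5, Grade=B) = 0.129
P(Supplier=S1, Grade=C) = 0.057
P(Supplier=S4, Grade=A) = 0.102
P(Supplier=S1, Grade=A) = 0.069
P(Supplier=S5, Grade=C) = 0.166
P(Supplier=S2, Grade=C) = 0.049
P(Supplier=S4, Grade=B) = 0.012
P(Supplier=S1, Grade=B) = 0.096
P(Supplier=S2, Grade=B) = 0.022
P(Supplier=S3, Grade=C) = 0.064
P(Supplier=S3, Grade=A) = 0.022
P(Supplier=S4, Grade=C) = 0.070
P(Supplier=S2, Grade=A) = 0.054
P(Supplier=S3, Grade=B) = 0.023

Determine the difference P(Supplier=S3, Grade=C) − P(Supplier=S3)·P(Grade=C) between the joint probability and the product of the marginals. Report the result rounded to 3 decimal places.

0.020

P(Supplier=S3) = 0.022 + 0.023 + 0.064 = 0.109.
P(Grade=C) = 0.057 + 0.049 + 0.064 + 0.070 + 0.166 = 0.406.
P(Supplier=S3, Grade=C) − P(Supplier=S3)P(Grade=C) = 0.064 − 0.109×0.406 = 0.020.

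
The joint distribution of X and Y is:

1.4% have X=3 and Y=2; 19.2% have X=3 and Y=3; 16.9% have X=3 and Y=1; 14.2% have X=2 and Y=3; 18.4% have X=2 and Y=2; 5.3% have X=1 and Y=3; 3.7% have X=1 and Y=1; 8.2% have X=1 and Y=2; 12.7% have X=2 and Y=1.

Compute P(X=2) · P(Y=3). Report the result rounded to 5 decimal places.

P(X=2) = 0.127 + 0.184 + 0.142 = 0.453.
P(Y=3) = 0.053 + 0.142 + 0.192 = 0.387.
Product: 0.453 × 0.387 = 0.17531.

0.17531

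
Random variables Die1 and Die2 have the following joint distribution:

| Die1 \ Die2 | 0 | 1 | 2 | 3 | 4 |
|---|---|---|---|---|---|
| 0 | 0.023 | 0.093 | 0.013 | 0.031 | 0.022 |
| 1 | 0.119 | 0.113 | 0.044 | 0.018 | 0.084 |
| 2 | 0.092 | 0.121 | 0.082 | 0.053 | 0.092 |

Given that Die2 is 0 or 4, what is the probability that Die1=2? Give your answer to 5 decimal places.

P(Die2=0) = 0.023 + 0.119 + 0.092 = 0.234.
P(Die2=4) = 0.022 + 0.084 + 0.092 = 0.198.
P(Die2 ∈ {0, 4}) = 0.234 + 0.198 = 0.432; P(Die1=2, Die2 ∈ {0, 4}) = 0.092 + 0.092 = 0.184.
P(Die1=2 | Die2 ∈ {0, 4}) = 0.184/0.432 = 0.42593.

0.42593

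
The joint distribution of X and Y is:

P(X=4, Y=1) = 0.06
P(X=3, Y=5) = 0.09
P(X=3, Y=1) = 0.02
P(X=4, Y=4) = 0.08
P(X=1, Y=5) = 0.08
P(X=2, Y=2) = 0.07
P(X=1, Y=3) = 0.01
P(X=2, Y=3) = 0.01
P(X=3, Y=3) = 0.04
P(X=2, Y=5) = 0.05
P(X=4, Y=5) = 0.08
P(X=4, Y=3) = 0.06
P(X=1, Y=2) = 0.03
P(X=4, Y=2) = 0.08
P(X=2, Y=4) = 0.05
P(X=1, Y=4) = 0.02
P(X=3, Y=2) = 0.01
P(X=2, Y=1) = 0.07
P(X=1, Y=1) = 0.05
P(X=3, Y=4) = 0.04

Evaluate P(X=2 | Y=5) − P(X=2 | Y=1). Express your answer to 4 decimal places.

-0.1833

P(Y=5) = 0.08 + 0.05 + 0.09 + 0.08 = 0.30; P(X=2 | Y=5) = 0.05/0.30 = 0.16667.
P(Y=1) = 0.05 + 0.07 + 0.02 + 0.06 = 0.20; P(X=2 | Y=1) = 0.07/0.20 = 0.35000.
Difference = -0.1833.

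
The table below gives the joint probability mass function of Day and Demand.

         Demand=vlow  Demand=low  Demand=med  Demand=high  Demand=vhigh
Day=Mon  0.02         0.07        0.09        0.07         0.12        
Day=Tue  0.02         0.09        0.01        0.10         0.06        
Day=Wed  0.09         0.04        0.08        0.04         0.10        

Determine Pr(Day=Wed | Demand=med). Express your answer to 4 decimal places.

0.4444

P(Demand=med) = 0.09 + 0.01 + 0.08 = 0.18.
P(Day=Wed | Demand=med) = 0.08/0.18 = 0.4444.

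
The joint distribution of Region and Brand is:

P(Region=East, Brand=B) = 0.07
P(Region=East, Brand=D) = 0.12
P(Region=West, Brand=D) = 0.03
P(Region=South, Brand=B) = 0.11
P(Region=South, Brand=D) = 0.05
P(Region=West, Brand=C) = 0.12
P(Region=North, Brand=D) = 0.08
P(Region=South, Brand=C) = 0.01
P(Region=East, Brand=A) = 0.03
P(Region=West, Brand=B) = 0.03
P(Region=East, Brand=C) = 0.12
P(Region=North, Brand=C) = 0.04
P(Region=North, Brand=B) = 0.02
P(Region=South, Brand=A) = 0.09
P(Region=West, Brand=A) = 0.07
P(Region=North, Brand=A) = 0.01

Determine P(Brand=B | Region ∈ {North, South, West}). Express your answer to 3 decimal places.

0.242

P(Region=North) = 0.01 + 0.02 + 0.04 + 0.08 = 0.15.
P(Region=South) = 0.09 + 0.11 + 0.01 + 0.05 = 0.26.
P(Region=West) = 0.07 + 0.03 + 0.12 + 0.03 = 0.25.
P(Region ∈ {North, South, West}) = 0.15 + 0.26 + 0.25 = 0.66; P(Brand=B, Region ∈ {North, South, West}) = 0.02 + 0.11 + 0.03 = 0.16.
P(Brand=B | Region ∈ {North, South, West}) = 0.16/0.66 = 0.242.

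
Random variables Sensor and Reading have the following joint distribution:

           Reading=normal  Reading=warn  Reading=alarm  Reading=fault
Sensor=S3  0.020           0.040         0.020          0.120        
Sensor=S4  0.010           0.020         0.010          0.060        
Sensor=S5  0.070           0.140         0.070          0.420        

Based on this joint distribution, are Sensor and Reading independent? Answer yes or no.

yes

Every cell satisfies P(Sensor,Reading) = P(Sensor)·P(Reading). For instance P(Sensor=S3) = 0.200, P(Reading=alarm) = 0.100, and 0.200×0.100 = 0.020 matches the joint entry. So Sensor and Reading are independent.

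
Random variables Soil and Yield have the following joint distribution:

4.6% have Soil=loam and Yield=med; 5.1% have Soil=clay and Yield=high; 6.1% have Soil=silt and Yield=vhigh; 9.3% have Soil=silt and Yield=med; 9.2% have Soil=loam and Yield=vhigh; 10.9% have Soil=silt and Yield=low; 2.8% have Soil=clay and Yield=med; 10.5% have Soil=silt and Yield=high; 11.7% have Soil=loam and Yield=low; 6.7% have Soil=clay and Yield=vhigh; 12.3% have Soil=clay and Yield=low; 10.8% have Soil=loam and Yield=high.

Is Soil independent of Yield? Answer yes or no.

P(Soil=silt) = 0.368 and P(Yield=med) = 0.167, so their product is 0.06146, but P(Soil=silt, Yield=med) = 0.093. Since these differ, Soil and Yield are not independent.

no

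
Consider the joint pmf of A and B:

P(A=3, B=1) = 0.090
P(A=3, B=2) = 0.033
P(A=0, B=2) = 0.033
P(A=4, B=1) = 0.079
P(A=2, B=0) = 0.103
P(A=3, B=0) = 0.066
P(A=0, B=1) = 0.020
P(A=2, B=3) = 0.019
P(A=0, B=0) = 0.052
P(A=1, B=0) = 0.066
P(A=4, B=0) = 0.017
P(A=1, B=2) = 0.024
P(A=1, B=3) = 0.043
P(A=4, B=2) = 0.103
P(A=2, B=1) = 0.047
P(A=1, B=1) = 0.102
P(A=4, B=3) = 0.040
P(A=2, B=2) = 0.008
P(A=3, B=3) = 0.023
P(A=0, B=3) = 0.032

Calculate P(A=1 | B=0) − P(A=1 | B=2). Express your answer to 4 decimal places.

P(B=0) = 0.052 + 0.066 + 0.103 + 0.066 + 0.017 = 0.304; P(A=1 | B=0) = 0.066/0.304 = 0.21711.
P(B=2) = 0.033 + 0.024 + 0.008 + 0.033 + 0.103 = 0.201; P(A=1 | B=2) = 0.024/0.201 = 0.11940.
Difference = 0.0977.

0.0977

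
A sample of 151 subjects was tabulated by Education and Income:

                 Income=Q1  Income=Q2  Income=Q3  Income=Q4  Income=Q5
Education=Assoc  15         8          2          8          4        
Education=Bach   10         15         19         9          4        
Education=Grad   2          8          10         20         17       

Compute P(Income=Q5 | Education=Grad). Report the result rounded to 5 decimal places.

0.29825

Total with Education=Grad: 2 + 8 + 10 + 20 + 17 = 57.
P(Income=Q5 | Education=Grad) = 17/57 = 0.29825.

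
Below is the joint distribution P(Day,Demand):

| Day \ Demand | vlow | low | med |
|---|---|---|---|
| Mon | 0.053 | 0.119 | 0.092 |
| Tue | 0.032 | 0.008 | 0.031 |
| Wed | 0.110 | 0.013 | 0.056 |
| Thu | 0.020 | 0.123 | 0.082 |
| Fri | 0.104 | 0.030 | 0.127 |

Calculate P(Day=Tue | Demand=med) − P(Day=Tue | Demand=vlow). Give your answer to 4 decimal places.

-0.0204

P(Demand=med) = 0.092 + 0.031 + 0.056 + 0.082 + 0.127 = 0.388; P(Day=Tue | Demand=med) = 0.031/0.388 = 0.07990.
P(Demand=vlow) = 0.053 + 0.032 + 0.110 + 0.020 + 0.104 = 0.319; P(Day=Tue | Demand=vlow) = 0.032/0.319 = 0.10031.
Difference = -0.0204.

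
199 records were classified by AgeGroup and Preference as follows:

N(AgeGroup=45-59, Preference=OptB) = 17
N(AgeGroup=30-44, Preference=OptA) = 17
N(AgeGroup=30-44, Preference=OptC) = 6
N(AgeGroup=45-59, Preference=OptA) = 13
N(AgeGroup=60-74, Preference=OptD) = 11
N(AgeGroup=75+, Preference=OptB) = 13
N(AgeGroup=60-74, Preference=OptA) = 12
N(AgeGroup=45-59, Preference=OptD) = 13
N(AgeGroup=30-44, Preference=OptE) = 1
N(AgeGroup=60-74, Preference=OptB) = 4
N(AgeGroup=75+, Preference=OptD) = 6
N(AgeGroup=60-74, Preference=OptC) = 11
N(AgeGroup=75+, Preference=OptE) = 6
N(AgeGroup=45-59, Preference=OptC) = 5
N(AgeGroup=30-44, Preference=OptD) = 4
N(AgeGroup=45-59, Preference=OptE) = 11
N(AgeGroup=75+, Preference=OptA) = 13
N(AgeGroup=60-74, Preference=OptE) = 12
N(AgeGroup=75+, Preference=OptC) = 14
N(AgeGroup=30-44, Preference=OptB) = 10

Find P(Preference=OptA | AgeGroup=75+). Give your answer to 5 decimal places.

0.25000

Total with AgeGroup=75+: 13 + 13 + 14 + 6 + 6 = 52.
P(Preference=OptA | AgeGroup=75+) = 13/52 = 0.25000.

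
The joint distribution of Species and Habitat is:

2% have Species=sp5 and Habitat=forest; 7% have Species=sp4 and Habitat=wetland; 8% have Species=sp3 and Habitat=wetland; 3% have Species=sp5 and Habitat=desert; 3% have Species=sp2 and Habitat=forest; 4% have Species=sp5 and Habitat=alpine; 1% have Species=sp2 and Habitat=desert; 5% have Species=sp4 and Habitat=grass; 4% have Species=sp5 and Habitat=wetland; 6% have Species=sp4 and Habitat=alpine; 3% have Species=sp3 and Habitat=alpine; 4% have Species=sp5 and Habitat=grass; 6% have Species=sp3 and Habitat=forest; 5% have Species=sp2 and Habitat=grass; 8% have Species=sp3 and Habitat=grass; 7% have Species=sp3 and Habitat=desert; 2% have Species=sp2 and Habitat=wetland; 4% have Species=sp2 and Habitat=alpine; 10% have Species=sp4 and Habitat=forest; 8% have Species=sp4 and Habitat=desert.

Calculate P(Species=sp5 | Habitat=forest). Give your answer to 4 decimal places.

0.0952

P(Habitat=forest) = 0.03 + 0.06 + 0.10 + 0.02 = 0.21.
P(Species=sp5 | Habitat=forest) = 0.02/0.21 = 0.0952.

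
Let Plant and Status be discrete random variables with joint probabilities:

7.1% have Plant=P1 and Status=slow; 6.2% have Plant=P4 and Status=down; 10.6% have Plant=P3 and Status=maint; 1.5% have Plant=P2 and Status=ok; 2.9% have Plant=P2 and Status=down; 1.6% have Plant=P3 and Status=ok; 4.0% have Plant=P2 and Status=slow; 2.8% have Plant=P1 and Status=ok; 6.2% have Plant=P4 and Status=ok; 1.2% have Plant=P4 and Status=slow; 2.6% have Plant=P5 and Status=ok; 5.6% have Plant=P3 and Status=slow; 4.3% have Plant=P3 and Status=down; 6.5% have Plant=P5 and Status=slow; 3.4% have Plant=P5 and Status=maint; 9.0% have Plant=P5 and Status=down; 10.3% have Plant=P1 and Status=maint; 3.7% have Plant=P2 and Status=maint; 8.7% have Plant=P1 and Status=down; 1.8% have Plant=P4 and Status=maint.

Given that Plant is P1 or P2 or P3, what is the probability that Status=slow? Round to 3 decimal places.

P(Plant=P1) = 0.028 + 0.071 + 0.087 + 0.103 = 0.289.
P(Plant=P2) = 0.015 + 0.040 + 0.029 + 0.037 = 0.121.
P(Plant=P3) = 0.016 + 0.056 + 0.043 + 0.106 = 0.221.
P(Plant ∈ {P1, P2, P3}) = 0.289 + 0.121 + 0.221 = 0.631; P(Status=slow, Plant ∈ {P1, P2, P3}) = 0.071 + 0.040 + 0.056 = 0.167.
P(Status=slow | Plant ∈ {P1, P2, P3}) = 0.167/0.631 = 0.265.

0.265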